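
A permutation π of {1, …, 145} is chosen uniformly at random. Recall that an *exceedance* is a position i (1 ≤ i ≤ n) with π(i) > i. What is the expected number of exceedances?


Write X = Σ_{i=1}^{145} X_i, where X_i = 1_{π(i) > i}.
For each fixed i, π(i) is uniform over {1, …, 145} (marginal of a uniform permutation), so P[π(i) > i] = (n − i)/n. Summing: Σ_{i=1}^{145} (n − i)/n = (0 + 1 + … + 144)/145 = 145(145 − 1)/(2·145) = (145 − 1)/2.
Hence E[X] = Σ_{i=1}^{145} (145 − i)/145 = 72 ≈ 72.000.

E[X] = 72 = 72.000.


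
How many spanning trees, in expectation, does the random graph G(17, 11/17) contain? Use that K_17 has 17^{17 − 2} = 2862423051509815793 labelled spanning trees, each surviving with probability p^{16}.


K_17 has 17^{17 − 2} = 2862423051509815793 labelled spanning trees.
For each such spanning tree H, let X_H = 1 if all 16 edges of H are present in G. Then P[X_H = 1] = p^{16} = (11/17)^{16} = 45949729863572161/48661191875666868481.
Summing the indicators: E[X] = Σ_H E[X_H] = 2862423051509815793 · p^{16} = 2862423051509815793 · 45949729863572161/48661191875666868481 = 45949729863572161/17.
Numerically: E[X] ≈ 2.7e+15.

E[X] = 2862423051509815793 · (11/17)^{16} = 45949729863572161/17 ≈ 2.7e+15.


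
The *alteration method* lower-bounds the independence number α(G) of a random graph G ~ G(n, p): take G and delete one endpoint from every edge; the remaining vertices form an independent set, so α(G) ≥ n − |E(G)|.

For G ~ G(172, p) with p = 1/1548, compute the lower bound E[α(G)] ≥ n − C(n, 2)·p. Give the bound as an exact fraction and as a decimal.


E[|E(G)|] = C(172, 2)·p = 14706 · (1/1548) = 19/2.
E[α(G)] ≥ n − E[|E(G)|] = 172 − 19/2 = 325/2.
Numerically: ≈ 162.500000.
(This is only a lower bound; the true E[α(G)] may be larger.)

E[α(G)] ≥ 325/2 ≈ 162.500000.


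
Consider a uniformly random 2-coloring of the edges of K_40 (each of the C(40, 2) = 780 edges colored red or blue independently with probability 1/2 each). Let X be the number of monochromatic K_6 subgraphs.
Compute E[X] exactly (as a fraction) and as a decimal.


Let X = Σ_S X_S over the C(40, 6) = 3838380 subsets S of size 6, where X_S = 1 if the K_6 on S is monochromatic.
For a fixed S, the K_6 on S has C(6, 2) = 15 edges. P[all 15 edges red] = (1/2)^15, and likewise for blue, so P[monochromatic] = 2·(1/2)^15 = 2^{1 − 15} = 1/16384.
By linearity of expectation: E[X] = C(40, 6) · 2^{1 − 15} = 3838380 · 1/16384 = 959595/4096.
Numerically: E[X] ≈ 234.27612.

E[X] = C(40,6)·2^(1−C(6,2)) = 959595/4096 ≈ 234.27612.


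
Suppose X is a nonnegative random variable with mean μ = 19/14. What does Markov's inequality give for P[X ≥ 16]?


μ = E[X] = 19/14, a = 16.
Markov: P[X ≥ 16] ≤ μ/a = (19/14)/16 = 19/224.
Numerically: ≈ 0.08482.
(Since a = 16 > μ = 1.35714, the bound 19/224 is < 1 and informative.)

P[X ≥ 16] ≤ 19/224 ≈ 0.08482.


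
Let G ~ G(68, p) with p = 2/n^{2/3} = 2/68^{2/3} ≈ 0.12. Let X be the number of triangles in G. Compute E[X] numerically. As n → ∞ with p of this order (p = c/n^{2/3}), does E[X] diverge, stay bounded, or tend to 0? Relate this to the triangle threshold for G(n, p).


Number of potential triangles: C(68, 3) = 50116.
Each occurs with probability p³ ≈ (0.12)³ ≈ 1.730104e-03.
By linearity: E[X] = C(68, 3)·p³ ≈ 50116 · 1.730104e-03 ≈ 86.7059.
Since α = 2/3 < 1, p = c/n^{2/3} ≫ 1/n is above the triangle threshold p ~ 1/n. Asymptotically E[X] ~ (c³/6)·n^{3(1−α)} = (2³/6)·n^{1} → ∞; triangles are abundant w.h.p.

E[X] ≈ 86.7059; in regime p = Θ(1/n^{2/3}) E[X] diverges (above the triangle threshold p ~ 1/n).


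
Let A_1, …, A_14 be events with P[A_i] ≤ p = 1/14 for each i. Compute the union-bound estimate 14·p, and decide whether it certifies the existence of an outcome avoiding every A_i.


Union bound: P[∪_{i=1}^{14} A_i] ≤ Σ_i P[A_i] ≤ 14·p = 14·(1/14) = 1.
Numerically: 1 ≈ 1.000.
Is 1 < 1? NO.
Since the bound 1 is ≥ 1, the union bound is uninformative here; it does NOT by itself certify existence.

14·p = 1 ≈ 1.000; existence NOT certified by the union bound.


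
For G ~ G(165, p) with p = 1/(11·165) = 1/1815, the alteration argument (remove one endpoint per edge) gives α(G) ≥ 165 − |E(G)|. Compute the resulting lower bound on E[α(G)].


E[|E(G)|] = C(165, 2)·p = 13530 · (1/1815) = 82/11.
E[α(G)] ≥ n − E[|E(G)|] = 165 − 82/11 = 1733/11.
Numerically: ≈ 157.545.
(This is only a lower bound; the true E[α(G)] may be larger.)

E[α(G)] ≥ 1733/11 ≈ 157.545.


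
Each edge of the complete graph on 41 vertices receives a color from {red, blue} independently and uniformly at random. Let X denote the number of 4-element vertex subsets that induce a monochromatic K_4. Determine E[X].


Let X = Σ_S X_S over the C(41, 4) = 101270 subsets S of size 4, where X_S = 1 if the K_4 on S is monochromatic.
For a fixed S, the K_4 on S has C(4, 2) = 6 edges. P[all 6 edges red] = (1/2)^6, and likewise for blue, so P[monochromatic] = 2·(1/2)^6 = 2^{1 − 6} = 1/32.
Summing: E[X] = C(41, 4) · 2^{1 − 6} = 101270 · 1/32 = 50635/16.
Numerically: E[X] ≈ 3164.687500.

E[X] = C(41,4)·2^(1−C(4,2)) = 50635/16 ≈ 3164.687500.


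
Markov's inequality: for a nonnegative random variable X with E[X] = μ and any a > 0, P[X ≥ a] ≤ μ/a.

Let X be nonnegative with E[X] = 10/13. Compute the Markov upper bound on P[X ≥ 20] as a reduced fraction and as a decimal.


μ = E[X] = 10/13, a = 20.
Markov: P[X ≥ 20] ≤ μ/a = (10/13)/20 = 1/26.
Numerically: ≈ 0.0385.
(Since a = 20 > μ = 0.7692, the bound 1/26 is < 1 and informative.)

P[X ≥ 20] ≤ 1/26 ≈ 0.0385.


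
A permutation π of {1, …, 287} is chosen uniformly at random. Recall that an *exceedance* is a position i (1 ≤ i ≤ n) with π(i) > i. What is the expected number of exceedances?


Write X = Σ_{i=1}^{287} X_i, where X_i = 1_{π(i) > i}.
For each fixed i, π(i) is uniform over {1, …, 287} (marginal of a uniform permutation), so P[π(i) > i] = (n − i)/n. Summing: Σ_{i=1}^{287} (n − i)/n = (0 + 1 + … + 286)/287 = 287(287 − 1)/(2·287) = (287 − 1)/2.
Hence E[X] = Σ_{i=1}^{287} (287 − i)/287 = 143 ≈ 143.000.

E[X] = 143 = 143.000.


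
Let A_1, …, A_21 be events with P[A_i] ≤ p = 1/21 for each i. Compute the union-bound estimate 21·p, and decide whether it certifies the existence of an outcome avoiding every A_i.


Union bound: P[∪_{i=1}^{21} A_i] ≤ Σ_i P[A_i] ≤ 21·p = 21·(1/21) = 1.
Numerically: 1 ≈ 1.000.
Is 1 < 1? NO.
Since the bound 1 is ≥ 1, the union bound is uninformative here; it does NOT by itself certify existence.

21·p = 1 ≈ 1.000; existence NOT certified by the union bound.


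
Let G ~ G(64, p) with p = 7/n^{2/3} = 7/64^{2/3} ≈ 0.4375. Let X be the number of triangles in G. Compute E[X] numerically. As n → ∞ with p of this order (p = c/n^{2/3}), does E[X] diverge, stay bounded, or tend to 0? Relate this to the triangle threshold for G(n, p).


Number of potential triangles: C(64, 3) = 41664.
Each occurs with probability p³ ≈ (0.4375)³ ≈ 8.37402344e-02.
By linearity: E[X] = C(64, 3)·p³ ≈ 41664 · 8.37402344e-02 ≈ 3488.953125.
Since α = 2/3 < 1, p = c/n^{2/3} ≫ 1/n is above the triangle threshold p ~ 1/n. Asymptotically E[X] ~ (c³/6)·n^{3(1−α)} = (7³/6)·n^{1} → ∞; triangles are abundant w.h.p.

E[X] ≈ 3488.953125; in regime p = Θ(1/n^{2/3}) E[X] diverges (above the triangle threshold p ~ 1/n).


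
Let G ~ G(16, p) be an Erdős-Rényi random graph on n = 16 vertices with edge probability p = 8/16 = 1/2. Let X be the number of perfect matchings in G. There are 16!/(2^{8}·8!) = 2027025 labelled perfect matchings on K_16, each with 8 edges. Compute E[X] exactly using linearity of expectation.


K_16 has 16!/(2^{8}·8!) = 2027025 labelled perfect matchings.
For each such perfect matching H, let X_H = 1 if all 8 edges of H are present in G. Then P[X_H = 1] = p^{8} = (1/2)^{8} = 1/256.
By linearity: E[X] = Σ_H E[X_H] = 2027025 · p^{8} = 2027025 · 1/256 = 2027025/256.
Numerically: E[X] ≈ 7918.1.

E[X] = 2027025 · (1/2)^{8} = 2027025/256 ≈ 7918.1.


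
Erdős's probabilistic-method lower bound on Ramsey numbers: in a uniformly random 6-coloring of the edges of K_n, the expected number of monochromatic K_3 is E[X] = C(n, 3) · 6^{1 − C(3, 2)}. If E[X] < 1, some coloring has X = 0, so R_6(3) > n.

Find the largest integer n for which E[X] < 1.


We need C(n, 3) · 6^{1 − 3} < 1, i.e. C(n, 3) < 6^{3 − 1} = 36.
Check values of n near the boundary:
  n = 4: C(4, 3) = 4; 4 < 36? YES
  n = 5: C(5, 3) = 10; 10 < 36? YES
  n = 6: C(6, 3) = 20; 20 < 36? YES
  n = 7: C(7, 3) = 35; 35 < 36? YES
  n = 8: C(8, 3) = 56; 56 < 36? NO
  n = 9: C(9, 3) = 84; 84 < 36? NO
The largest n with C(n, 3) < 36 is n = 7 (where E[X] = 35/36 ≈ 0.972). Hence R_6(3) > 7, i.e. R_6(3) ≥ 8.

Largest n = 7; hence R_6(3) > 7.


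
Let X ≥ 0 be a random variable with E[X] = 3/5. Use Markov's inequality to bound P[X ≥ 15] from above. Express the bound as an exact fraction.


μ = E[X] = 3/5, a = 15.
Markov: P[X ≥ 15] ≤ μ/a = (3/5)/15 = 1/25.
Numerically: ≈ 0.040000.
(Since a = 15 > μ = 0.600000, the bound 1/25 is < 1 and informative.)

P[X ≥ 15] ≤ 1/25 ≈ 0.040000.


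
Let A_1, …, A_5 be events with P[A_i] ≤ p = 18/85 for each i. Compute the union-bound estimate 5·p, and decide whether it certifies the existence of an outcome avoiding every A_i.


Union bound: P[∪_{i=1}^{5} A_i] ≤ Σ_i P[A_i] ≤ 5·p = 5·(18/85) = 18/17.
Numerically: 18/17 ≈ 1.059.
Is 18/17 < 1? NO.
Since the bound 18/17 is ≥ 1, the union bound is uninformative here; it does NOT by itself certify existence.

5·p = 18/17 ≈ 1.059; existence NOT certified by the union bound.


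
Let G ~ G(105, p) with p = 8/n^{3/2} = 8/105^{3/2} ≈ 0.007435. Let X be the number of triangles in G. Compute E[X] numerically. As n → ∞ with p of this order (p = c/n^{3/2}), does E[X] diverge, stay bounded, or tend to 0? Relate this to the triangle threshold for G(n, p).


Number of potential triangles: C(105, 3) = 187460.
Each occurs with probability p³ ≈ (0.007435)³ ≈ 4.110722e-07.
By linearity: E[X] = C(105, 3)·p³ ≈ 187460 · 4.110722e-07 ≈ 0.0771.
Since α = 3/2 > 1, p = c/n^{3/2} = o(1/n) is below the triangle threshold p ~ 1/n. Asymptotically E[X] ~ (c³/6)·n^{3(1−α)} = (8³/6)·n^{-1.5} → 0, so by Markov's inequality G has no triangles w.h.p.

E[X] ≈ 0.0771; in regime p = Θ(1/n^{3/2}) E[X] tends to 0 (below the triangle threshold p ~ 1/n).


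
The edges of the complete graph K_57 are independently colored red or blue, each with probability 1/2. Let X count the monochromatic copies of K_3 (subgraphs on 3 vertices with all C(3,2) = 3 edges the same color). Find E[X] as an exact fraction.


Let X = Σ_S X_S over the C(57, 3) = 29260 subsets S of size 3, where X_S = 1 if the K_3 on S is monochromatic.
For a fixed S, the K_3 on S has C(3, 2) = 3 edges. P[all 3 edges red] = (1/2)^3, and likewise for blue, so P[monochromatic] = 2·(1/2)^3 = 2^{1 − 3} = 1/4.
By linearity of expectation: E[X] = C(57, 3) · 2^{1 − 3} = 29260 · 1/4 = 7315.
Numerically: E[X] ≈ 7315.000000.

E[X] = C(57,3)·2^(1−C(3,2)) = 7315 ≈ 7315.000000.


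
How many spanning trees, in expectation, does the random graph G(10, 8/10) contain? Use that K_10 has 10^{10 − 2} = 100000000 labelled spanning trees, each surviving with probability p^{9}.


K_10 has 10^{10 − 2} = 100000000 labelled spanning trees.
For each such spanning tree H, let X_H = 1 if all 9 edges of H are present in G. Then P[X_H = 1] = p^{9} = (4/5)^{9} = 262144/1953125.
By linearity of expectation: E[X] = Σ_H E[X_H] = 100000000 · p^{9} = 100000000 · 262144/1953125 = 67108864/5.
Numerically: E[X] ≈ 1.34e+07.

E[X] = 100000000 · (4/5)^{9} = 67108864/5 ≈ 1.34e+07.


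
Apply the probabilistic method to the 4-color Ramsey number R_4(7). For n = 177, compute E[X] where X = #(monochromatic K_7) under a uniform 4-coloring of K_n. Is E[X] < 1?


E[X] = C(177, 7) · 4^{1 − 21} = 957664425960 · 4^{−20} = 957664425960/1099511627776.
As a reduced fraction: E[X] = 119708053245/137438953472 ≈ 0.8710.
Is E[X] < 1? YES.
Since E[X] < 1, there exists a 4-coloring of K_{177} with no monochromatic K_7; hence R_4(7) > 177.

E[X] = 119708053245/137438953472 ≈ 0.8710; E[X] < 1, so R_4(7) > 177.


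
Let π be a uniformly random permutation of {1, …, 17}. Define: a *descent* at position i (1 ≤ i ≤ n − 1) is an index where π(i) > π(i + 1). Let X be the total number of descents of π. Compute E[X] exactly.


Write X = Σ X_I over i = 1, …, 16, with X_I the indicator of one descent.
There are 16 indicators.
For each fixed i, the pair (π(i), π(i+1)) is a uniformly random ordered pair of distinct values from {1, …, 17}; by symmetry P[π(i) > π(i+1)] = 1/2.
By linearity: E[X] = 16 · (1/2) = (17 − 1) · (1/2) = 8 ≈ 8.000000.

E[X] = 8 = 8.000000.


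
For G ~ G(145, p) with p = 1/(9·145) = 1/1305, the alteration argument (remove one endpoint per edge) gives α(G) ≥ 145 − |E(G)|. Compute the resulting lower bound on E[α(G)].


E[|E(G)|] = C(145, 2)·p = 10440 · (1/1305) = 8.
E[α(G)] ≥ n − E[|E(G)|] = 145 − 8 = 137.
Numerically: ≈ 137.00000.
(This is only a lower bound; the true E[α(G)] may be larger.)

E[α(G)] ≥ 137 ≈ 137.00000.


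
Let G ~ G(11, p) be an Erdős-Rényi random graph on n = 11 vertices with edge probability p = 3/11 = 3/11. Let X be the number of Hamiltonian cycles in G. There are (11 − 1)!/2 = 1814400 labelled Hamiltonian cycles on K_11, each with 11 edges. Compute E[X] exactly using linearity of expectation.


K_11 has (11 − 1)!/2 = 1814400 labelled Hamiltonian cycles.
For each such Hamiltonian cycle H, let X_H = 1 if all 11 edges of H are present in G. Then P[X_H = 1] = p^{11} = (3/11)^{11} = 177147/285311670611.
Summing the indicators: E[X] = Σ_H E[X_H] = 1814400 · p^{11} = 1814400 · 177147/285311670611 = 321415516800/285311670611.
Numerically: E[X] ≈ 1.12654.

E[X] = 1814400 · (3/11)^{11} = 321415516800/285311670611 ≈ 1.12654.


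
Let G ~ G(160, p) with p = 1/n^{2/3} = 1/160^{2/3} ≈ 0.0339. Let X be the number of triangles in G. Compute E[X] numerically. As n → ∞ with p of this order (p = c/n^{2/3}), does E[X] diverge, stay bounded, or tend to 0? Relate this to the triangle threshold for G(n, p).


Number of potential triangles: C(160, 3) = 669920.
Each occurs with probability p³ ≈ (0.0339)³ ≈ 3.90625e-05.
By linearity: E[X] = C(160, 3)·p³ ≈ 669920 · 3.90625e-05 ≈ 26.169.
Since α = 2/3 < 1, p = c/n^{2/3} ≫ 1/n is above the triangle threshold p ~ 1/n. Asymptotically E[X] ~ (c³/6)·n^{3(1−α)} = (1³/6)·n^{1} → ∞; triangles are abundant w.h.p.

E[X] ≈ 26.169; in regime p = Θ(1/n^{2/3}) E[X] diverges (above the triangle threshold p ~ 1/n).


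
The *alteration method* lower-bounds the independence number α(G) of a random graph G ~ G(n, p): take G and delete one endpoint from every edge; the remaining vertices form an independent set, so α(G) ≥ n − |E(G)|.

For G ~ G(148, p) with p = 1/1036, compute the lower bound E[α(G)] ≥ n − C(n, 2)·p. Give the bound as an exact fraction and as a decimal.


E[|E(G)|] = C(148, 2)·p = 10878 · (1/1036) = 21/2.
E[α(G)] ≥ n − E[|E(G)|] = 148 − 21/2 = 275/2.
Numerically: ≈ 137.5000.
(This is only a lower bound; the true E[α(G)] may be larger.)

E[α(G)] ≥ 275/2 ≈ 137.5000.


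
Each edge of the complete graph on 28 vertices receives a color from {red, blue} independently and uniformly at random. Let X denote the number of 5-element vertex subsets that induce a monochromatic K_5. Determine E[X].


Let X = Σ_S X_S over the C(28, 5) = 98280 subsets S of size 5, where X_S = 1 if the K_5 on S is monochromatic.
For a fixed S, the K_5 on S has C(5, 2) = 10 edges. P[all 10 edges red] = (1/2)^10, and likewise for blue, so P[monochromatic] = 2·(1/2)^10 = 2^{1 − 10} = 1/512.
Summing: E[X] = C(28, 5) · 2^{1 − 10} = 98280 · 1/512 = 12285/64.
Numerically: E[X] ≈ 191.953.

E[X] = C(28,5)·2^(1−C(5,2)) = 12285/64 ≈ 191.953.


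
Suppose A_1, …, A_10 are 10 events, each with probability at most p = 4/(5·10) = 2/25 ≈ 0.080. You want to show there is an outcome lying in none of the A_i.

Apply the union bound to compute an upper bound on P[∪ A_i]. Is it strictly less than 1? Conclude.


Union bound: P[∪_{i=1}^{10} A_i] ≤ Σ_i P[A_i] ≤ 10·p = 10·(2/25) = 4/5.
Numerically: 4/5 ≈ 0.800.
Is 4/5 < 1? YES.
Since P[∪ A_i] ≤ 4/5 < 1, the complement has P[∩ A_i^c] ≥ 1 − 4/5 = 1/5 > 0, so some outcome avoids every A_i.

10·p = 4/5 ≈ 0.800; existence CERTIFIED by the union bound.


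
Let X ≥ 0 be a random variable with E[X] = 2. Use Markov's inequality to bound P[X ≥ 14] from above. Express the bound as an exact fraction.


μ = E[X] = 2, a = 14.
Markov: P[X ≥ 14] ≤ μ/a = (2)/14 = 1/7.
Numerically: ≈ 0.142857.
(Since a = 14 > μ = 2.000000, the bound 1/7 is < 1 and informative.)

P[X ≥ 14] ≤ 1/7 ≈ 0.142857.


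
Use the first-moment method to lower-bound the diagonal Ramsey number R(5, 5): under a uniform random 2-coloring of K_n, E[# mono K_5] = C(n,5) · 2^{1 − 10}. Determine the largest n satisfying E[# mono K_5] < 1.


We need C(n, 5) · 2^{1 − 10} < 1, i.e. C(n, 5) < 2^{10 − 1} = 512.
Check values of n near the boundary:
  n = 10: C(10, 5) = 252; 252 < 512? YES
  n = 11: C(11, 5) = 462; 462 < 512? YES
  n = 12: C(12, 5) = 792; 792 < 512? NO
  n = 13: C(13, 5) = 1287; 1287 < 512? NO
  n = 14: C(14, 5) = 2002; 2002 < 512? NO
The largest n with C(n, 5) < 512 is n = 11 (where E[X] = 231/256 ≈ 0.90234). Hence R(5, 5) > 11, i.e. R(5, 5) ≥ 12.

Largest n = 11; hence R(5, 5) > 11.


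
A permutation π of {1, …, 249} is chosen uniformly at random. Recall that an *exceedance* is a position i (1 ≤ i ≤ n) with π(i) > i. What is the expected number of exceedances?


Write X = Σ_{i=1}^{249} X_i, where X_i = 1_{π(i) > i}.
For each fixed i, π(i) is uniform over {1, …, 249} (marginal of a uniform permutation), so P[π(i) > i] = (n − i)/n. Summing: Σ_{i=1}^{249} (n − i)/n = (0 + 1 + … + 248)/249 = 249(249 − 1)/(2·249) = (249 − 1)/2.
Hence E[X] = Σ_{i=1}^{249} (249 − i)/249 = 124 ≈ 124.00000.

E[X] = 124 = 124.00000.


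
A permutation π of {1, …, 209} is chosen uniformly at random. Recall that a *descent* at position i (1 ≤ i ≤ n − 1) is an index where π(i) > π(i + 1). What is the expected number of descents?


Write X = Σ X_I over i = 1, …, 208, with X_I the indicator of one descent.
There are 208 indicators.
For each fixed i, the pair (π(i), π(i+1)) is a uniformly random ordered pair of distinct values from {1, …, 209}; by symmetry P[π(i) > π(i+1)] = 1/2.
By linearity: E[X] = 208 · (1/2) = (209 − 1) · (1/2) = 104 ≈ 104.00000.

E[X] = 104 = 104.00000.


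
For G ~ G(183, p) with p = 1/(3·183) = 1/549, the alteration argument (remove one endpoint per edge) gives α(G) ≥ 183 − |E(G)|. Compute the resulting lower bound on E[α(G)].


E[|E(G)|] = C(183, 2)·p = 16653 · (1/549) = 91/3.
E[α(G)] ≥ n − E[|E(G)|] = 183 − 91/3 = 458/3.
Numerically: ≈ 152.6667.
(This is only a lower bound; the true E[α(G)] may be larger.)

E[α(G)] ≥ 458/3 ≈ 152.6667.


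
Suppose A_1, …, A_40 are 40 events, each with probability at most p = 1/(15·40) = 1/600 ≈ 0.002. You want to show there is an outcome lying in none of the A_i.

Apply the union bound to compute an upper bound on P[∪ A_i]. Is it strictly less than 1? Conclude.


Union bound: P[∪_{i=1}^{40} A_i] ≤ Σ_i P[A_i] ≤ 40·p = 40·(1/600) = 1/15.
Numerically: 1/15 ≈ 0.067.
Is 1/15 < 1? YES.
Since P[∪ A_i] ≤ 1/15 < 1, the complement has P[∩ A_i^c] ≥ 1 − 1/15 = 14/15 > 0, so some outcome avoids every A_i.

40·p = 1/15 ≈ 0.067; existence CERTIFIED by the union bound.


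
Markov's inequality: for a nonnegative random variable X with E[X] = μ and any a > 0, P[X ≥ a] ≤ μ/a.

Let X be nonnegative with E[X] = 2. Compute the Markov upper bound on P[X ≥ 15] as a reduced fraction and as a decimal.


μ = E[X] = 2, a = 15.
Markov: P[X ≥ 15] ≤ μ/a = (2)/15 = 2/15.
Numerically: ≈ 0.13333.
(Since a = 15 > μ = 2.00000, the bound 2/15 is < 1 and informative.)

P[X ≥ 15] ≤ 2/15 ≈ 0.13333.


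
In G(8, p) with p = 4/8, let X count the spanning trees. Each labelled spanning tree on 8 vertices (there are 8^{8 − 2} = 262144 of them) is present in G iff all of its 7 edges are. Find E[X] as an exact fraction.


K_8 has 8^{8 − 2} = 262144 labelled spanning trees.
For each such spanning tree H, let X_H = 1 if all 7 edges of H are present in G. Then P[X_H = 1] = p^{7} = (1/2)^{7} = 1/128.
By linearity of expectation: E[X] = Σ_H E[X_H] = 262144 · p^{7} = 262144 · 1/128 = 2048.
Numerically: E[X] ≈ 2048.

E[X] = 262144 · (1/2)^{7} = 2048 ≈ 2048.


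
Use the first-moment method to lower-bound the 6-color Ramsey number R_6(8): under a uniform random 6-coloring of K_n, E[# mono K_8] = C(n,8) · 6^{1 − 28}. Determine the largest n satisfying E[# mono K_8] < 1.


We need C(n, 8) · 6^{1 − 28} < 1, i.e. C(n, 8) < 6^{28 − 1} = 1023490369077469249536.
Check values of n near the boundary:
  n = 1593: C(1593, 8) = 1010555394551193970323; 1010555394551193970323 < 1023490369077469249536? YES
  n = 1594: C(1594, 8) = 1015652773590544255167; 1015652773590544255167 < 1023490369077469249536? YES
  n = 1595: C(1595, 8) = 1020772636343363633895; 1020772636343363633895 < 1023490369077469249536? YES
  n = 1596: C(1596, 8) = 1025915067760710553965; 1025915067760710553965 < 1023490369077469249536? NO
  n = 1597: C(1597, 8) = 1031080153060953275445; 1031080153060953275445 < 1023490369077469249536? NO
  n = 1598: C(1598, 8) = 1036267977730442348529; 1036267977730442348529 < 1023490369077469249536? NO
The largest n with C(n, 8) < 1023490369077469249536 is n = 1595 (where E[X] = 113419181815929292655/113721152119718805504 ≈ 0.99734). Hence R_6(8) > 1595, i.e. R_6(8) ≥ 1596.

Largest n = 1595; hence R_6(8) > 1595.


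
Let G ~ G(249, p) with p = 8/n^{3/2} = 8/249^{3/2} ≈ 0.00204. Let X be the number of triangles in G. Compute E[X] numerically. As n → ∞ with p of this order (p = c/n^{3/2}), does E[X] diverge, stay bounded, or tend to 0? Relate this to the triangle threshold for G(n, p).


Number of potential triangles: C(249, 3) = 2542124.
Each occurs with probability p³ ≈ (0.00204)³ ≈ 8.44059e-09.
By linearity: E[X] = C(249, 3)·p³ ≈ 2542124 · 8.44059e-09 ≈ 0.021.
Since α = 3/2 > 1, p = c/n^{3/2} = o(1/n) is below the triangle threshold p ~ 1/n. Asymptotically E[X] ~ (c³/6)·n^{3(1−α)} = (8³/6)·n^{-1.5} → 0, so by Markov's inequality G has no triangles w.h.p.

E[X] ≈ 0.021; in regime p = Θ(1/n^{3/2}) E[X] tends to 0 (below the triangle threshold p ~ 1/n).


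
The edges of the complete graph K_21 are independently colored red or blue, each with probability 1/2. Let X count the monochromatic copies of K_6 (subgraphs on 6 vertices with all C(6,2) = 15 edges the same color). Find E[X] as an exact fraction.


Let X = Σ_S X_S over the C(21, 6) = 54264 subsets S of size 6, where X_S = 1 if the K_6 on S is monochromatic.
For a fixed S, the K_6 on S has C(6, 2) = 15 edges. P[all 15 edges red] = (1/2)^15, and likewise for blue, so P[monochromatic] = 2·(1/2)^15 = 2^{1 − 15} = 1/16384.
Summing: E[X] = C(21, 6) · 2^{1 − 15} = 54264 · 1/16384 = 6783/2048.
Numerically: E[X] ≈ 3.31201.

E[X] = C(21,6)·2^(1−C(6,2)) = 6783/2048 ≈ 3.31201.


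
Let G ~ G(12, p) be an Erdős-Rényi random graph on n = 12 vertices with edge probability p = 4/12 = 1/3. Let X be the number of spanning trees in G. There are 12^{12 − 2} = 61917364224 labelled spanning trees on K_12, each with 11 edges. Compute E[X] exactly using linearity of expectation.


K_12 has 12^{12 − 2} = 61917364224 labelled spanning trees.
For each such spanning tree H, let X_H = 1 if all 11 edges of H are present in G. Then P[X_H = 1] = p^{11} = (1/3)^{11} = 1/177147.
By linearity: E[X] = Σ_H E[X_H] = 61917364224 · p^{11} = 61917364224 · 1/177147 = 1048576/3.
Numerically: E[X] ≈ 3.4953e+05.

E[X] = 61917364224 · (1/3)^{11} = 1048576/3 ≈ 3.4953e+05.


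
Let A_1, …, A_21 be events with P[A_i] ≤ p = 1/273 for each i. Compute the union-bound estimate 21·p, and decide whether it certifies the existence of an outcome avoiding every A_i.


Union bound: P[∪_{i=1}^{21} A_i] ≤ Σ_i P[A_i] ≤ 21·p = 21·(1/273) = 1/13.
Numerically: 1/13 ≈ 0.0769231.
Is 1/13 < 1? YES.
Since P[∪ A_i] ≤ 1/13 < 1, the complement has P[∩ A_i^c] ≥ 1 − 1/13 = 12/13 > 0, so some outcome avoids every A_i.

21·p = 1/13 ≈ 0.0769231; existence CERTIFIED by the union bound.


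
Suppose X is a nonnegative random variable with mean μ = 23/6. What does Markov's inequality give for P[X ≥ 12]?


μ = E[X] = 23/6, a = 12.
Markov: P[X ≥ 12] ≤ μ/a = (23/6)/12 = 23/72.
Numerically: ≈ 0.319.
(Since a = 12 > μ = 3.833, the bound 23/72 is < 1 and informative.)

P[X ≥ 12] ≤ 23/72 ≈ 0.319.


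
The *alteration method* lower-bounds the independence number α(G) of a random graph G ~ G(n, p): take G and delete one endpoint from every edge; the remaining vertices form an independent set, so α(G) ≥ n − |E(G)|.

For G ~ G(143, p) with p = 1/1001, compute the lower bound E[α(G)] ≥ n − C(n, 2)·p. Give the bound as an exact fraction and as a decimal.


E[|E(G)|] = C(143, 2)·p = 10153 · (1/1001) = 71/7.
E[α(G)] ≥ n − E[|E(G)|] = 143 − 71/7 = 930/7.
Numerically: ≈ 132.857.
(This is only a lower bound; the true E[α(G)] may be larger.)

E[α(G)] ≥ 930/7 ≈ 132.857.


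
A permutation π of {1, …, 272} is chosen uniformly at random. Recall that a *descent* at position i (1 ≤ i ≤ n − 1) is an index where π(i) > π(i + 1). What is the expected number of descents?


Write X = Σ X_I over i = 1, …, 271, with X_I the indicator of one descent.
There are 271 indicators.
For each fixed i, the pair (π(i), π(i+1)) is a uniformly random ordered pair of distinct values from {1, …, 272}; by symmetry P[π(i) > π(i+1)] = 1/2.
By linearity: E[X] = 271 · (1/2) = (272 − 1) · (1/2) = 271/2 ≈ 135.500000.

E[X] = 271/2 = 135.500000.


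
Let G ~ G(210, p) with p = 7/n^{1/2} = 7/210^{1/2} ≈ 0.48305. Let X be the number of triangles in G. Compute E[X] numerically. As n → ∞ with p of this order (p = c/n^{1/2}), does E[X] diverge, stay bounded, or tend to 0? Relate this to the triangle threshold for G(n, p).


Number of potential triangles: C(210, 3) = 1521520.
Each occurs with probability p³ ≈ (0.48305)³ ≈ 1.1271071e-01.
By linearity: E[X] = C(210, 3)·p³ ≈ 1521520 · 1.1271071e-01 ≈ 171491.59648.
Since α = 1/2 < 1, p = c/n^{1/2} ≫ 1/n is above the triangle threshold p ~ 1/n. Asymptotically E[X] ~ (c³/6)·n^{3(1−α)} = (7³/6)·n^{1.5} → ∞; triangles are abundant w.h.p.

E[X] ≈ 171491.59648; in regime p = Θ(1/n^{1/2}) E[X] diverges (above the triangle threshold p ~ 1/n).


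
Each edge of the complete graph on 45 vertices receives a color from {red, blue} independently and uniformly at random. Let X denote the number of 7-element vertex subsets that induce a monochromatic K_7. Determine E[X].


Let X = Σ_S X_S over the C(45, 7) = 45379620 subsets S of size 7, where X_S = 1 if the K_7 on S is monochromatic.
For a fixed S, the K_7 on S has C(7, 2) = 21 edges. P[all 21 edges red] = (1/2)^21, and likewise for blue, so P[monochromatic] = 2·(1/2)^21 = 2^{1 − 21} = 1/1048576.
By linearity of expectation: E[X] = C(45, 7) · 2^{1 − 21} = 45379620 · 1/1048576 = 11344905/262144.
Numerically: E[X] ≈ 43.2774.

E[X] = C(45,7)·2^(1−C(7,2)) = 11344905/262144 ≈ 43.2774.


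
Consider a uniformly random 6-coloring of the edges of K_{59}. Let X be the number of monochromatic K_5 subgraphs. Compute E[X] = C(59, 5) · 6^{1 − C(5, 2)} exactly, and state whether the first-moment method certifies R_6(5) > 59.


E[X] = C(59, 5) · 6^{1 − 10} = 5006386 · 6^{−9} = 5006386/10077696.
As a reduced fraction: E[X] = 2503193/5038848 ≈ 0.4967788.
Is E[X] < 1? YES.
Since E[X] < 1, there exists a 6-coloring of K_{59} with no monochromatic K_5; hence R_6(5) > 59.

E[X] = 2503193/5038848 ≈ 0.4967788; E[X] < 1, so R_6(5) > 59.


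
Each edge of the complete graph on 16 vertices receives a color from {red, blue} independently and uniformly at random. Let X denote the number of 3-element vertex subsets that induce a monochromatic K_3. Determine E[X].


Let X = Σ_S X_S over the C(16, 3) = 560 subsets S of size 3, where X_S = 1 if the K_3 on S is monochromatic.
For a fixed S, the K_3 on S has C(3, 2) = 3 edges. P[all 3 edges red] = (1/2)^3, and likewise for blue, so P[monochromatic] = 2·(1/2)^3 = 2^{1 − 3} = 1/4.
By linearity: E[X] = C(16, 3) · 2^{1 − 3} = 560 · 1/4 = 140.
Numerically: E[X] ≈ 140.000.

E[X] = C(16,3)·2^(1−C(3,2)) = 140 ≈ 140.000.


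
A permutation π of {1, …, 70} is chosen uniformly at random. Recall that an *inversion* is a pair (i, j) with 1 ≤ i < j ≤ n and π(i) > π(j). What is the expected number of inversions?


Write X = Σ X_I over the C(70, 2) = 2415 pairs i < j, with X_I the indicator of one inversion.
There are 2415 indicators.
For each fixed pair i < j, the values π(i) and π(j) are two distinct elements of {1, …, 70} in uniformly random order; by symmetry P[π(i) > π(j)] = 1/2.
By linearity: E[X] = 2415 · (1/2) = C(70, 2) · (1/2) = 2415/2 = 2415/2 ≈ 1207.5000.

E[X] = 2415/2 = 1207.5000.


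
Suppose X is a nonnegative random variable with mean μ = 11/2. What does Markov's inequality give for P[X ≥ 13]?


μ = E[X] = 11/2, a = 13.
Markov: P[X ≥ 13] ≤ μ/a = (11/2)/13 = 11/26.
Numerically: ≈ 0.423.
(Since a = 13 > μ = 5.500, the bound 11/26 is < 1 and informative.)

P[X ≥ 13] ≤ 11/26 ≈ 0.423.


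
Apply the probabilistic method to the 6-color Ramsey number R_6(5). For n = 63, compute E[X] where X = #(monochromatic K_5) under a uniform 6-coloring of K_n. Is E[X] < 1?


E[X] = C(63, 5) · 6^{1 − 10} = 7028847 · 6^{−9} = 7028847/10077696.
As a reduced fraction: E[X] = 780983/1119744 ≈ 0.697466.
Is E[X] < 1? YES.
Since E[X] < 1, there exists a 6-coloring of K_{63} with no monochromatic K_5; hence R_6(5) > 63.

E[X] = 780983/1119744 ≈ 0.697466; E[X] < 1, so R_6(5) > 63.


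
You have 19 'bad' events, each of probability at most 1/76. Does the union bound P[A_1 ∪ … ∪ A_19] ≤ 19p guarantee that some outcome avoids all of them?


Union bound: P[∪_{i=1}^{19} A_i] ≤ Σ_i P[A_i] ≤ 19·p = 19·(1/76) = 1/4.
Numerically: 1/4 ≈ 0.2500.
Is 1/4 < 1? YES.
Since P[∪ A_i] ≤ 1/4 < 1, the complement has P[∩ A_i^c] ≥ 1 − 1/4 = 3/4 > 0, so some outcome avoids every A_i.

19·p = 1/4 ≈ 0.2500; existence CERTIFIED by the union bound.


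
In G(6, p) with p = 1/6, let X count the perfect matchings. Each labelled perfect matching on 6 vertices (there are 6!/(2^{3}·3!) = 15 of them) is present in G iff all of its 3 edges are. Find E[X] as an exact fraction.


K_6 has 6!/(2^{3}·3!) = 15 labelled perfect matchings.
For each such perfect matching H, let X_H = 1 if all 3 edges of H are present in G. Then P[X_H = 1] = p^{3} = (1/6)^{3} = 1/216.
By linearity of expectation: E[X] = Σ_H E[X_H] = 15 · p^{3} = 15 · 1/216 = 5/72.
Numerically: E[X] ≈ 0.069444.

E[X] = 15 · (1/6)^{3} = 5/72 ≈ 0.069444.


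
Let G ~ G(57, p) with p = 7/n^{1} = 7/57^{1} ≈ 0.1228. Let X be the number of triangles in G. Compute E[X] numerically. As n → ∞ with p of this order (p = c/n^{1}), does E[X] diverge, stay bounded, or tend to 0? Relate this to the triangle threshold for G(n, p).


Number of potential triangles: C(57, 3) = 29260.
Each occurs with probability p³ ≈ (0.1228)³ ≈ 1.852122e-03.
By linearity: E[X] = C(57, 3)·p³ ≈ 29260 · 1.852122e-03 ≈ 54.1931.
Here α = 1, so p = 7/n is exactly at the triangle threshold p ~ 1/n. Asymptotically E[X] → c³/6 = 7³/6 = 343/6 ≈ 57.1667, a bounded constant. In this regime the triangle count is asymptotically Poisson(c³/6).

E[X] ≈ 54.1931; in regime p = Θ(1/n^{1}) E[X] stays bounded (at the triangle threshold p ~ 1/n).


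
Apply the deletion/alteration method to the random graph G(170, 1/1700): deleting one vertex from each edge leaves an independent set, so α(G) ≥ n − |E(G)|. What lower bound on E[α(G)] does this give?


E[|E(G)|] = C(170, 2)·p = 14365 · (1/1700) = 169/20.
E[α(G)] ≥ n − E[|E(G)|] = 170 − 169/20 = 3231/20.
Numerically: ≈ 161.5500.
(This is only a lower bound; the true E[α(G)] may be larger.)

E[α(G)] ≥ 3231/20 ≈ 161.5500.


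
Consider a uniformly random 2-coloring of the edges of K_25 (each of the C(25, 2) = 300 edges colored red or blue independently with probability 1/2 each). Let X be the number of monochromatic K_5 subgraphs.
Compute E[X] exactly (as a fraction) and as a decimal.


Let X = Σ_S X_S over the C(25, 5) = 53130 subsets S of size 5, where X_S = 1 if the K_5 on S is monochromatic.
For a fixed S, the K_5 on S has C(5, 2) = 10 edges. P[all 10 edges red] = (1/2)^10, and likewise for blue, so P[monochromatic] = 2·(1/2)^10 = 2^{1 − 10} = 1/512.
By linearity of expectation: E[X] = C(25, 5) · 2^{1 − 10} = 53130 · 1/512 = 26565/256.
Numerically: E[X] ≈ 103.76953.

E[X] = C(25,5)·2^(1−C(5,2)) = 26565/256 ≈ 103.76953.


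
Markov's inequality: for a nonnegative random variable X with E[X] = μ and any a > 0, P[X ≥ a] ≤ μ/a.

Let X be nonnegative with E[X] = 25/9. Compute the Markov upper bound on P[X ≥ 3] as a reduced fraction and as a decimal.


μ = E[X] = 25/9, a = 3.
Markov: P[X ≥ 3] ≤ μ/a = (25/9)/3 = 25/27.
Numerically: ≈ 0.9259.
(Since a = 3 > μ = 2.7778, the bound 25/27 is < 1 and informative.)

P[X ≥ 3] ≤ 25/27 ≈ 0.9259.


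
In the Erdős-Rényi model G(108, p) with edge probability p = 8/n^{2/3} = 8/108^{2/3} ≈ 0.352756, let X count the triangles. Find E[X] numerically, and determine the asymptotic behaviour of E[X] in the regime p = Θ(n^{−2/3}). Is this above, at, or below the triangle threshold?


Number of potential triangles: C(108, 3) = 204156.
Each occurs with probability p³ ≈ (0.352756)³ ≈ 4.38957476e-02.
By linearity: E[X] = C(108, 3)·p³ ≈ 204156 · 4.38957476e-02 ≈ 8961.580247.
Since α = 2/3 < 1, p = c/n^{2/3} ≫ 1/n is above the triangle threshold p ~ 1/n. Asymptotically E[X] ~ (c³/6)·n^{3(1−α)} = (8³/6)·n^{1} → ∞; triangles are abundant w.h.p.

E[X] ≈ 8961.580247; in regime p = Θ(1/n^{2/3}) E[X] diverges (above the triangle threshold p ~ 1/n).


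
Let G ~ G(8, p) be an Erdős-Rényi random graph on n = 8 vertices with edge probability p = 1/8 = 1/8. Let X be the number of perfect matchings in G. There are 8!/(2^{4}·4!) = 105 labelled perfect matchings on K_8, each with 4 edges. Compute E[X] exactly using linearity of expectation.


K_8 has 8!/(2^{4}·4!) = 105 labelled perfect matchings.
For each such perfect matching H, let X_H = 1 if all 4 edges of H are present in G. Then P[X_H = 1] = p^{4} = (1/8)^{4} = 1/4096.
Summing the indicators: E[X] = Σ_H E[X_H] = 105 · p^{4} = 105 · 1/4096 = 105/4096.
Numerically: E[X] ≈ 0.0256.

E[X] = 105 · (1/8)^{4} = 105/4096 ≈ 0.0256.


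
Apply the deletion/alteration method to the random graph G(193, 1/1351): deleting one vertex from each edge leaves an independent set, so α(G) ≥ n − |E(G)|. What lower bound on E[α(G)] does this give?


E[|E(G)|] = C(193, 2)·p = 18528 · (1/1351) = 96/7.
E[α(G)] ≥ n − E[|E(G)|] = 193 − 96/7 = 1255/7.
Numerically: ≈ 179.2857.
(This is only a lower bound; the true E[α(G)] may be larger.)

E[α(G)] ≥ 1255/7 ≈ 179.2857.


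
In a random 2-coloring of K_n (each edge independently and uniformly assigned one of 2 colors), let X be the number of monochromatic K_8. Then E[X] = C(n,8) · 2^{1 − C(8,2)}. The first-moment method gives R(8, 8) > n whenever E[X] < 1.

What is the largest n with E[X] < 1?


We need C(n, 8) · 2^{1 − 28} < 1, i.e. C(n, 8) < 2^{28 − 1} = 134217728.
Check values of n near the boundary:
  n = 40: C(40, 8) = 76904685; 76904685 < 134217728? YES
  n = 41: C(41, 8) = 95548245; 95548245 < 134217728? YES
  n = 42: C(42, 8) = 118030185; 118030185 < 134217728? YES
  n = 43: C(43, 8) = 145008513; 145008513 < 134217728? NO
The largest n with C(n, 8) < 134217728 is n = 42 (where E[X] = 118030185/134217728 ≈ 0.8793934). Hence R(8, 8) > 42, i.e. R(8, 8) ≥ 43.

Largest n = 42; hence R(8, 8) > 42.


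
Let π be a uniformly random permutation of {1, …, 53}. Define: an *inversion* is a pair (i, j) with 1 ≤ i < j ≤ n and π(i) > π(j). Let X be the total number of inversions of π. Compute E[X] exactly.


Write X = Σ X_I over the C(53, 2) = 1378 pairs i < j, with X_I the indicator of one inversion.
There are 1378 indicators.
For each fixed pair i < j, the values π(i) and π(j) are two distinct elements of {1, …, 53} in uniformly random order; by symmetry P[π(i) > π(j)] = 1/2.
By linearity: E[X] = 1378 · (1/2) = C(53, 2) · (1/2) = 1378/2 = 689 ≈ 689.000000.

E[X] = 689 = 689.000000.


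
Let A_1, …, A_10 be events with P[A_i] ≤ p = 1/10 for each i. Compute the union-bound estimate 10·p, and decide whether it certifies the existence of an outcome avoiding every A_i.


Union bound: P[∪_{i=1}^{10} A_i] ≤ Σ_i P[A_i] ≤ 10·p = 10·(1/10) = 1.
Numerically: 1 ≈ 1.00000.
Is 1 < 1? NO.
Since the bound 1 is ≥ 1, the union bound is uninformative here; it does NOT by itself certify existence.

10·p = 1 ≈ 1.00000; existence NOT certified by the union bound.


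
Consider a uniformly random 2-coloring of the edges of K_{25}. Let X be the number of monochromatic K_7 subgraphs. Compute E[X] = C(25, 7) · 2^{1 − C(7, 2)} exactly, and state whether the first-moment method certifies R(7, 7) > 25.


E[X] = C(25, 7) · 2^{1 − 21} = 480700 · 2^{−20} = 480700/1048576.
As a reduced fraction: E[X] = 120175/262144 ≈ 0.458.
Is E[X] < 1? YES.
Since E[X] < 1, there exists a 2-coloring of K_{25} with no monochromatic K_7; hence R(7, 7) > 25.

E[X] = 120175/262144 ≈ 0.458; E[X] < 1, so R(7, 7) > 25.


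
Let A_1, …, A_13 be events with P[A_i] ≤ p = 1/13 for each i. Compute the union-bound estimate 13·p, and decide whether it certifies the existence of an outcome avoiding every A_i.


Union bound: P[∪_{i=1}^{13} A_i] ≤ Σ_i P[A_i] ≤ 13·p = 13·(1/13) = 1.
Numerically: 1 ≈ 1.000000.
Is 1 < 1? NO.
Since the bound 1 is ≥ 1, the union bound is uninformative here; it does NOT by itself certify existence.

13·p = 1 ≈ 1.000000; existence NOT certified by the union bound.


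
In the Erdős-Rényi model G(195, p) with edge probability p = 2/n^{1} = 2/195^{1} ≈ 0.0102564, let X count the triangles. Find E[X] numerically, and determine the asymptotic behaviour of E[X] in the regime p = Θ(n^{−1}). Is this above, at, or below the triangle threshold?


Number of potential triangles: C(195, 3) = 1216865.
Each occurs with probability p³ ≈ (0.0102564)³ ≈ 1.07891232e-06.
By linearity: E[X] = C(195, 3)·p³ ≈ 1216865 · 1.07891232e-06 ≈ 1.312891.
Here α = 1, so p = 2/n is exactly at the triangle threshold p ~ 1/n. Asymptotically E[X] → c³/6 = 2³/6 = 4/3 ≈ 1.333333, a bounded constant. In this regime the triangle count is asymptotically Poisson(c³/6).

E[X] ≈ 1.312891; in regime p = Θ(1/n^{1}) E[X] stays bounded (at the triangle threshold p ~ 1/n).


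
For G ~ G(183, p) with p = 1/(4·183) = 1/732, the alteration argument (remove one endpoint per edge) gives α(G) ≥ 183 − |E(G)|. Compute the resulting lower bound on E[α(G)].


E[|E(G)|] = C(183, 2)·p = 16653 · (1/732) = 91/4.
E[α(G)] ≥ n − E[|E(G)|] = 183 − 91/4 = 641/4.
Numerically: ≈ 160.250.
(This is only a lower bound; the true E[α(G)] may be larger.)

E[α(G)] ≥ 641/4 ≈ 160.250.


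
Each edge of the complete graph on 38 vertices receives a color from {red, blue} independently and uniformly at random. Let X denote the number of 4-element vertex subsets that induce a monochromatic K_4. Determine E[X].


Let X = Σ_S X_S over the C(38, 4) = 73815 subsets S of size 4, where X_S = 1 if the K_4 on S is monochromatic.
For a fixed S, the K_4 on S has C(4, 2) = 6 edges. P[all 6 edges red] = (1/2)^6, and likewise for blue, so P[monochromatic] = 2·(1/2)^6 = 2^{1 − 6} = 1/32.
By linearity of expectation: E[X] = C(38, 4) · 2^{1 − 6} = 73815 · 1/32 = 73815/32.
Numerically: E[X] ≈ 2306.719.

E[X] = C(38,4)·2^(1−C(4,2)) = 73815/32 ≈ 2306.719.
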